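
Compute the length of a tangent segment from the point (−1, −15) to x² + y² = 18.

4√13

The centre is (0, 0) and r = 3√2. The square of the distance from P to the centre is 1 + 225 = 226.
Power of the point: PT² = |PO|² − r² = 208, so PT = 4√13.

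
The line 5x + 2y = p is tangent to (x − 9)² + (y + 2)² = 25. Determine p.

p = 41 ± 5√29

The line touches the circle iff its distance from (9, −2) is 5:
|5·9 + 2·(−2) − p| / √29 = 5
|p − (41)| = 5√29.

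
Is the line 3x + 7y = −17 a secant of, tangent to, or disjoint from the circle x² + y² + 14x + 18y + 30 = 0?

Centre (−7, −9), r² = 100. Distance² from centre to line = (−67)²/58 = 4489/58.
Since d² < r², the line cuts the circle twice.

secant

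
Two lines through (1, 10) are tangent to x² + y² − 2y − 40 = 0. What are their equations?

Let a tangent through (1, 10) have slope m. Its distance from (0, 1) must equal √41:
(−1m − (−9))² = 41(m² + 1)
20m² + 9m − 20 = 0, so m = −5/4 or m = 4/5.
With m = −5/4: 5x + 4y = 45. With m = 4/5: 4x − 5y = −46.

5x + 4y = 45 and 4x − 5y = −46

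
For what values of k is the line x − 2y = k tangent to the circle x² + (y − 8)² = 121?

k = −16 ± 11√5

Tangency holds when the distance from the centre (0, 8) to the line equals the radius 11:
|1·0 − 2·8 − k| / √5 = 11
|k − (−16)| = 11√5.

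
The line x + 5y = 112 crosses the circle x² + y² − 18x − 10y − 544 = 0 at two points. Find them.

Substitute y = (112 − x)/5:
26x² − 624x − 6656 = 0  ⟹  x² − 24x − 256 = 0
x = 32 or x = −8, giving (32, 16) and (−8, 24).

(−8, 24) and (32, 16)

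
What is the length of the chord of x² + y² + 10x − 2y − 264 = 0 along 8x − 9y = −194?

2√145

Substitute y = (194 + 8x)/9:
145x² + 3770x + 12760 = 0  ⟹  x² + 26x + 88 = 0
x = −4 or x = −22, giving (−4, 18) and (−22, 2).
Chord length = distance between (−4, 18) and (−22, 2) = √580 = 2√145.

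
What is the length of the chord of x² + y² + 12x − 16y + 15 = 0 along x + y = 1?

The distance from (−6, 8) to the line is 1/√2, and r² = 85.
Chord = 2√(r² − d²) = 2·√(169/2) = 13√2.

13√2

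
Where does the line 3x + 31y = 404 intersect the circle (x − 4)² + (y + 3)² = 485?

(−10, 14) and (21, 11)

Substitute y = (404 − 3x)/31:
970x² − 10670x − 203700 = 0  ⟹  x² − 11x − 210 = 0
x = 21 or x = −10, giving (21, 11) and (−10, 14).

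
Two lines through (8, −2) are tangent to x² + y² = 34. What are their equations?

3x − 5y = 34 and 5x + 3y = 34

Write the tangent as mx − y + (−2 − m·(8)) = 0 and set its distance from the centre to √34:
[m·(−8) − (2)]² = 34(m² + 1)
15m² + 16m − 15 = 0, so m = 3/5 or m = −5/3.
With m = 3/5: 3x − 5y = 34. With m = −5/3: 5x + 3y = 34.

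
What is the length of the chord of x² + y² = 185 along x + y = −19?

3√2

From the line, y = −x − 19. Substituting:
2x² + 38x + 176 = 0  ⟹  x² + 19x + 88 = 0
x = −8 or x = −11, giving (−8, −11) and (−11, −8).
|(−8, −11) − (−11, −8)| = √((3)² + (−3)²) = 3√2.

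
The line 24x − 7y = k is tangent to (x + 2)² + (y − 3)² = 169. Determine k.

The line touches the circle iff its distance from (−2, 3) is 13:
|24·(−2) − 7·3 − k| / √625 = 13
|k − (−69)| = 13·25, so k = 256 or k = −394.

k = −394 or k = 256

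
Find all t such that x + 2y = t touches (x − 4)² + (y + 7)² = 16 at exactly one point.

The line touches the circle iff its distance from (4, −7) is 4:
|1·4 + 2·(−7) − t| / √5 = 4
|t − (−10)| = 4√5.

t = −10 ± 4√5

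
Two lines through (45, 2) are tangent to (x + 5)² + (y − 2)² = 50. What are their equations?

Write the tangent as mx − y + (2 − m·(45)) = 0 and set its distance from the centre to 5√2:
[m·(−50) − (0)]² = 50(m² + 1)
49m² − 1 = 0, so m = −1/7 or m = 1/7.
With m = −1/7: x + 7y = 59. With m = 1/7: x − 7y = 31.

x + 7y = 59 and x − 7y = 31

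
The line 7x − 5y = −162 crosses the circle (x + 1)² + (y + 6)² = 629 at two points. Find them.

(−26, −4) and (−11, 17)

Express y = (162 + 7x)/5 and substitute into the circle:
74x² + 2738x + 21164 = 0  ⟹  x² + 37x + 286 = 0
x = −11 or x = −26, giving (−11, 17) and (−26, −4).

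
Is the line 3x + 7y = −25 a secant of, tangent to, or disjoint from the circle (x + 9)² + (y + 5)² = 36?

d² = (3·(−9) + 7·(−5) − (−25))²/58 = 1369/58; r² = 36.
Since d² < r², the line cuts the circle twice.

secant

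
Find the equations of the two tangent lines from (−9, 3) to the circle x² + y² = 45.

2x + y = −15 and x − 2y = −15

Let a tangent through (−9, 3) have slope m. Its distance from (0, 0) must equal 3√5:
(9m − (−3))² = 45(m² + 1)
2m² + 3m − 2 = 0, so m = −2 or m = 1/2.
Through (−9, 3) these give 2x + y = −15 and x − 2y = −15.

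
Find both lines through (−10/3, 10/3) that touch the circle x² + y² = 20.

Let a tangent through (−10/3, 10/3) have slope m. Its distance from (0, 0) must equal 2√5:
(10/3m − (−10/3))² = 20(m² + 1)
2m² − 5m + 2 = 0, so m = 2 or m = 1/2.
Through (−10/3, 10/3) these give 2x − y = −10 and x − 2y = −10.

2x − y = −10 and x − 2y = −10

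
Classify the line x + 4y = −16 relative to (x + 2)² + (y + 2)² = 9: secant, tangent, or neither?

Centre (−2, −2), r² = 9. Distance² from centre to line = (6)²/17 = 36/17.
Since d² < r², the line cuts the circle twice.

secant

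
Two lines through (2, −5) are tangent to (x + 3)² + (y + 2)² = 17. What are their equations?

Let a tangent through (2, −5) have slope m. Its distance from (−3, −2) must equal √17:
[m·(−5) − (3)]² = 17(m² + 1)
4m² + 15m − 4 = 0, so m = 1/4 or m = −4.
With m = 1/4: x − 4y = 22. With m = −4: 4x + y = 3.

x − 4y = 22 and 4x + y = 3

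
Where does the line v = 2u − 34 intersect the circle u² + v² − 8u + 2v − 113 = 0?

From the line, v = 2u − 34. Substituting:
5u² − 140u + 975 = 0  ⟹  u² − 28u + 195 = 0
u = 15 or u = 13, giving (15, −4) and (13, −8).

(13, −8) and (15, −4)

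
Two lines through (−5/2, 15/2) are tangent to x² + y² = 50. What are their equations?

A line y − (15/2) = m(x − (−5/2)) is tangent when its distance from (0, 0) is 5√2:
[m·(5/2) − (−15/2)]² = 50(m² + 1)
7m² − 6m − 1 = 0, so m = −1/7 or m = 1.
Through (−5/2, 15/2) these give x + 7y = 50 and x − y = −10.

x + 7y = 50 and x − y = −10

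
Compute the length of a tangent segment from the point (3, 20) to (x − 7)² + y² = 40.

2√94

With centre O = (7, 0), |OP|² = 416 and r² = 40.
The tangent meets the radius at right angles, so tangent² = |PO|² − r² = 416 − 40 = 376.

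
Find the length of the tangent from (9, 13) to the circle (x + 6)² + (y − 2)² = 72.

√274

With centre O = (−6, 2), |OP|² = 346 and r² = 72.
Power of the point: PT² = |PO|² − r² = 274, so PT = √274.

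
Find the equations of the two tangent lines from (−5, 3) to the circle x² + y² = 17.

x − 4y = −17 and 4x + y = −17

A line y − (3) = m(x − (−5)) is tangent when its distance from (0, 0) is √17:
[m·(5) − (−3)]² = 17(m² + 1)
4m² + 15m − 4 = 0, so m = 1/4 or m = −4.
Through (−5, 3) these give x − 4y = −17 and 4x + y = −17.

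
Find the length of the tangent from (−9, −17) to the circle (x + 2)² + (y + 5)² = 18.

5√7

With centre O = (−2, −5), |OP|² = 193 and r² = 18.
By the tangent–radius right angle, tangent length = √(|PO|² − r²) = √175 = 5√7.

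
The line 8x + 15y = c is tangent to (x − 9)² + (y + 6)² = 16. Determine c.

c = −86 or c = 50

Tangency holds when the distance from the centre (9, −6) to the line equals the radius 4:
|8·9 + 15·(−6) − c| / √289 = 4
|c − (−18)| = 4·17, so c = 50 or c = −86.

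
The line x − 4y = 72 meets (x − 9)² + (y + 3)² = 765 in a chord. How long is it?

12√17

Centre (9, −3), r² = 765. Perpendicular distance d from centre to line = |−51| / √17 = 51/√17.
Half the chord is √(r² − d²) = √(612), so the full chord is 12√17.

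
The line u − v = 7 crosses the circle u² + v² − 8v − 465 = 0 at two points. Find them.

Express v = u − 7 and substitute into the circle:
2u² − 22u − 360 = 0  ⟹  u² − 11u − 180 = 0
u = 20 or u = −9, giving (20, 13) and (−9, −16).

(−9, −16) and (20, 13)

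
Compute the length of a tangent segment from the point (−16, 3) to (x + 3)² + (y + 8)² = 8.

The centre is (−3, −8) and r = 2√2. The square of the distance from P to the centre is 169 + 121 = 290.
The tangent meets the radius at right angles, so tangent² = |PO|² − r² = 290 − 8 = 282.

√282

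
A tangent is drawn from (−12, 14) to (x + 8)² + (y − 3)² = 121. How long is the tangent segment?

4

With centre O = (−8, 3), |OP|² = 137 and r² = 121.
The tangent meets the radius at right angles, so tangent² = |PO|² − r² = 137 − 121 = 16.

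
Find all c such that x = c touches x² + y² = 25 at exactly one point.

c = −5 or c = 5

For a tangent, require d(centre, line) = r = 5.
|1·0 + 0·0 − c| / √1 = 5
|c| = 5, so c = 5 or c = −5.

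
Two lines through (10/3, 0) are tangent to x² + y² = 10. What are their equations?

Write the tangent as mx − y + (0 − m·(10/3)) = 0 and set its distance from the centre to √10:
[m·(−10/3) − (0)]² = 10(m² + 1)
m² − 9 = 0, so m = 3 or m = −3.
With m = 3: 3x − y = 10. With m = −3: 3x + y = 10.

3x − y = 10 and 3x + y = 10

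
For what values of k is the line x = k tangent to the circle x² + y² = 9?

k = −3 or k = 3

For a tangent, require d(centre, line) = r = 3.
|1·0 + 0·0 − k| / √1 = 3
|k| = 3, so k = 3 or k = −3.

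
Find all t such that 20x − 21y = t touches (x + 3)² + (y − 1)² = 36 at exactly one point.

t = −255 or t = 93

Tangency holds when the distance from the centre (−3, 1) to the line equals the radius 6:
|20·(−3) − 21·1 − t| / √841 = 6
|t − (−81)| = 6·29, so t = 93 or t = −255.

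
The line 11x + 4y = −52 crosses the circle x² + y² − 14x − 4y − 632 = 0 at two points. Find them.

Substitute y = (−52 − 11x)/4:
137x² + 1096x − 6576 = 0  ⟹  x² + 8x − 48 = 0
x = 4 or x = −12, giving (4, −24) and (−12, 20).

(−12, 20) and (4, −24)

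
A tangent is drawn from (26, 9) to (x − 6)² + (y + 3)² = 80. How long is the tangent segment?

4√29

Centre (6, −3), r² = 80. |PO|² = (20)² + (12)² = 544.
The tangent meets the radius at right angles, so tangent² = |PO|² − r² = 544 − 80 = 464.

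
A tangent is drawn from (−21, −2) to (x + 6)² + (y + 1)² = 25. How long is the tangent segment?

√201

With centre O = (−6, −1), |OP|² = 226 and r² = 25.
Power of the point: PT² = |PO|² − r² = 201, so PT = √201.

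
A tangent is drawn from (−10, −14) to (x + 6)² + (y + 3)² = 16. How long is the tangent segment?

11

Centre (−6, −3), r² = 16. |PO|² = (−4)² + (−11)² = 137.
The tangent meets the radius at right angles, so tangent² = |PO|² − r² = 137 − 16 = 121.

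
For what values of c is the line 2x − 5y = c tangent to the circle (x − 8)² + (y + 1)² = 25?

Tangency holds when the distance from the centre (8, −1) to the line equals the radius 5:
|2·8 − 5·(−1) − c| / √29 = 5
|c − (21)| = 5√29.

c = 21 ± 5√29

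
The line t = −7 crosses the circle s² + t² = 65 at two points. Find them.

(−4, −7) and (4, −7)

From the line, t = −7. Substituting:
s² − 16 = 0
s = 4 or s = −4, giving (4, −7) and (−4, −7).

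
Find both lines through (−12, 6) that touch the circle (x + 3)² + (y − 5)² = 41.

Let a tangent through (−12, 6) have slope m. Its distance from (−3, 5) must equal √41:
[m·(9) − (−1)]² = 41(m² + 1)
20m² + 9m − 20 = 0, so m = −5/4 or m = 4/5.
With m = −5/4: 5x + 4y = −36. With m = 4/5: 4x − 5y = −78.

5x + 4y = −36 and 4x − 5y = −78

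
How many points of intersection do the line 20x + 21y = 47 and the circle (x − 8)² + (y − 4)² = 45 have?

0

Substituting the line into the circle gives 841x² − 5576x + 9748 = 0.
Δ = 31091776 − 32792272 = −1700496.
No real roots: the line does not meet the circle.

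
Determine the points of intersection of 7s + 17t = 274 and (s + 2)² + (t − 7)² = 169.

(−7, 19) and (10, 12)

From the line, t = (274 − 7s)/17. Substituting:
338s² − 1014s − 23660 = 0  ⟹  s² − 3s − 70 = 0
s = 10 or s = −7, giving (10, 12) and (−7, 19).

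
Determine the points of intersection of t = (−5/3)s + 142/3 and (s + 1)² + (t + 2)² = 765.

From the line, t = (142 − 5s)/3. Substituting:
34s² − 1462s + 15028 = 0  ⟹  s² − 43s + 442 = 0
s = 26 or s = 17, giving (26, 4) and (17, 19).

(17, 19) and (26, 4)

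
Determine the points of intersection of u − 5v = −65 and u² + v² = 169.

(−5, 12) and (0, 13)

From the line, v = (65 + u)/5. Substituting:
26u² + 130u = 0  ⟹  u² + 5u = 0
u = 0 or u = −5, giving (0, 13) and (−5, 12).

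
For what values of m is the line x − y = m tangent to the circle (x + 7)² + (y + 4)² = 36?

For a tangent, require d(centre, line) = r = 6.
|1·(−7) − 1·(−4) − m| / √2 = 6
|m − (−3)| = 6√2.

m = −3 ± 6√2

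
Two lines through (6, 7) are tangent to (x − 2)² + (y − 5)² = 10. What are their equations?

Write the tangent as mx − y + (7 − m·(6)) = 0 and set its distance from the centre to √10:
[m·(−4) − (−2)]² = 10(m² + 1)
3m² − 8m − 3 = 0, so m = 3 or m = −1/3.
Through (6, 7) these give 3x − y = 11 and x + 3y = 27.

3x − y = 11 and x + 3y = 27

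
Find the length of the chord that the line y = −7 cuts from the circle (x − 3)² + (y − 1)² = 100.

Centre (3, 1), r² = 100. Perpendicular distance d from centre to line = |8| / √1 = 8.
Half the chord is √(r² − d²) = √(36), so the full chord is 12.

12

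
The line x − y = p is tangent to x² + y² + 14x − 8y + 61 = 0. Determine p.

p = −11 ± 2√2

The line touches the circle iff its distance from (−7, 4) is 2:
|1·(−7) − 1·4 − p| / √2 = 2
|p − (−11)| = 2√2.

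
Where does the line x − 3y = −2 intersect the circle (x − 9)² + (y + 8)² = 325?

Substitute y = (2 + x)/3:
10x² − 110x − 1520 = 0  ⟹  x² − 11x − 152 = 0
x = 19 or x = −8, giving (19, 7) and (−8, −2).

(−8, −2) and (19, 7)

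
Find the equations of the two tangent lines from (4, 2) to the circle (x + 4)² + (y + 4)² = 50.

7x − y = 26 and x + 7y = 18

A line y − (2) = m(x − (4)) is tangent when its distance from (−4, −4) is 5√2:
[m·(−8) − (−6)]² = 50(m² + 1)
7m² − 48m − 7 = 0, so m = 7 or m = −1/7.
Through (4, 2) these give 7x − y = 26 and x + 7y = 18.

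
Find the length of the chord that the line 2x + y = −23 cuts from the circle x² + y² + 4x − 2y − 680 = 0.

The distance from (−2, 1) to the line is 20/√5, and r² = 685.
Chord = 2√(r² − d²) = 2·√(605) = 22√5.

22√5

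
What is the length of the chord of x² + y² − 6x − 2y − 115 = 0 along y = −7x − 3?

Substitute y = −7x − 3:
50x² + 50x − 100 = 0  ⟹  x² + x − 2 = 0
x = 1 or x = −2, giving (1, −10) and (−2, 11).
Chord length = distance between (1, −10) and (−2, 11) = √450 = 15√2.

15√2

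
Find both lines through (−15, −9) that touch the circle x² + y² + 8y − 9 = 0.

Let a tangent through (−15, −9) have slope m. Its distance from (0, −4) must equal 5:
(15m − (5))² = 25(m² + 1)
4m² − 3m = 0, so m = 3/4 or m = 0.
Through (−15, −9) these give 3x − 4y = −9 and y = −9.

3x − 4y = −9 and y = −9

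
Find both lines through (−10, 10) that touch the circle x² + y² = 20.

Write the tangent as mx − y + (10 − m·(−10)) = 0 and set its distance from the centre to 2√5:
(10m − (−10))² = 20(m² + 1)
2m² + 5m + 2 = 0, so m = −1/2 or m = −2.
With m = −1/2: x + 2y = 10. With m = −2: 2x + y = −10.

x + 2y = 10 and 2x + y = −10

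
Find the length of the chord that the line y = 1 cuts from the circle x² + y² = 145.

24

Centre (0, 0), r² = 145. Perpendicular distance d from centre to line = |−1| / √1 = 1.
Chord = 2√(r² − d²) = 2·√(144) = 24.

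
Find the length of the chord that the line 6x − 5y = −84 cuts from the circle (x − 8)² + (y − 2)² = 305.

2√61

Centre (8, 2), r² = 305. Perpendicular distance d from centre to line = |122| / √61 = 122/√61.
Chord = 2√(r² − d²) = 2·√(61) = 2√61.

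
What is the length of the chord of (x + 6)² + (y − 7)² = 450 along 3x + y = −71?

The distance from (−6, 7) to the line is 60/√10, and r² = 450.
Chord = 2√(r² − d²) = 2·√(90) = 6√10.

6√10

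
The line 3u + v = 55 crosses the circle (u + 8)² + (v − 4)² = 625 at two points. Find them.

(12, 19) and (17, 4)

Substitute v = −3u + 55:
10u² − 290u + 2040 = 0  ⟹  u² − 29u + 204 = 0
u = 17 or u = 12, giving (17, 4) and (12, 19).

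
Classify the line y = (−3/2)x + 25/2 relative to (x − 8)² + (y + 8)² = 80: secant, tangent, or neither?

secant

Centre (8, −8), r² = 80. Distance² from centre to line = (−17)²/13 = 289/13.
Since d² < r², the line cuts the circle twice.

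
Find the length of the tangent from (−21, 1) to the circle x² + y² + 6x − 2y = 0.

√314

The centre is (−3, 1) and r = √10. The square of the distance from P to the centre is 324 + 0 = 324.
The tangent meets the radius at right angles, so tangent² = |PO|² − r² = 324 − 10 = 314.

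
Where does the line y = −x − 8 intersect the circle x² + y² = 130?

(−11, 3) and (3, −11)

From the line, y = −x − 8. Substituting:
2x² + 16x − 66 = 0  ⟹  x² + 8x − 33 = 0
x = 3 or x = −11, giving (3, −11) and (−11, 3).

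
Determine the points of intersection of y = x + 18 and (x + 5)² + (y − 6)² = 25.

Express y = x + 18 and substitute into the circle:
2x² + 34x + 144 = 0  ⟹  x² + 17x + 72 = 0
x = −8 or x = −9, giving (−8, 10) and (−9, 9).

(−9, 9) and (−8, 10)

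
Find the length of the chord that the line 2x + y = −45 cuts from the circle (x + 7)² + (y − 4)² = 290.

From the line, y = −2x − 45. Substituting:
5x² + 210x + 2160 = 0  ⟹  x² + 42x + 432 = 0
x = −18 or x = −24, giving (−18, −9) and (−24, 3).
|(−18, −9) − (−24, 3)| = √((6)² + (−12)²) = 6√5.

6√5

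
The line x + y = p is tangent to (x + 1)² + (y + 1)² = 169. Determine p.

p = −2 ± 13√2

Tangency holds when the distance from the centre (−1, −1) to the line equals the radius 13:
|1·(−1) + 1·(−1) − p| / √2 = 13
|p − (−2)| = 13√2.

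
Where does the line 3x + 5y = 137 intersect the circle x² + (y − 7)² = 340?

Express y = (137 − 3x)/5 and substitute into the circle:
34x² − 612x + 1904 = 0  ⟹  x² − 18x + 56 = 0
x = 14 or x = 4, giving (14, 19) and (4, 25).

(4, 25) and (14, 19)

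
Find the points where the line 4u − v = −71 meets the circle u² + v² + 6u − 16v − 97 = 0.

(−16, 7) and (−14, 15)

Substitute v = 4u + 71:
17u² + 510u + 3808 = 0  ⟹  u² + 30u + 224 = 0
u = −14 or u = −16, giving (−14, 15) and (−16, 7).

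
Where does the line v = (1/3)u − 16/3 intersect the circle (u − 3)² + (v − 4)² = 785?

Express v = (−16 + u)/3 and substitute into the circle:
10u² − 110u − 6200 = 0  ⟹  u² − 11u − 620 = 0
u = 31 or u = −20, giving (31, 5) and (−20, −12).

(−20, −12) and (31, 5)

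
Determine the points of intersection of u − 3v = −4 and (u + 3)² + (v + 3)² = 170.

(−16, −4) and (8, 4)

Substitute v = (4 + u)/3:
10u² + 80u − 1280 = 0  ⟹  u² + 8u − 128 = 0
u = 8 or u = −16, giving (8, 4) and (−16, −4).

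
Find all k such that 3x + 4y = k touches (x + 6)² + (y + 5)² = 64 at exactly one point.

For a tangent, require d(centre, line) = r = 8.
|3·(−6) + 4·(−5) − k| / √25 = 8
|k − (−38)| = 8·5, so k = 2 or k = −78.

k = −78 or k = 2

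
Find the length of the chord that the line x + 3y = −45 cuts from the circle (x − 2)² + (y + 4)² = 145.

From the line, y = (−45 − x)/3. Substituting:
10x² + 30x − 180 = 0  ⟹  x² + 3x − 18 = 0
x = 3 or x = −6, giving (3, −16) and (−6, −13).
Chord length = distance between (3, −16) and (−6, −13) = √90 = 3√10.

3√10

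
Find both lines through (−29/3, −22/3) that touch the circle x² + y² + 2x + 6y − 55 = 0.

Write the tangent as mx − y + (−22/3 − m·(−29/3)) = 0 and set its distance from the centre to √65:
[m·(26/3) − (13/3)]² = 65(m² + 1)
7m² − 52m − 32 = 0, so m = −4/7 or m = 8.
Through (−29/3, −22/3) these give 4x + 7y = −90 and 8x − y = −70.

4x + 7y = −90 and 8x − y = −70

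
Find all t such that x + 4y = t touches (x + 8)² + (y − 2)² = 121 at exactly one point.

t = ±11√17

Tangency holds when the distance from the centre (−8, 2) to the line equals the radius 11:
|1·(−8) + 4·2 − t| / √17 = 11
|t| = 11√17.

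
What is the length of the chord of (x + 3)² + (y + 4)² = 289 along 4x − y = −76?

Substitute y = 4x + 76:
17x² + 646x + 6120 = 0  ⟹  x² + 38x + 360 = 0
x = −18 or x = −20, giving (−18, 4) and (−20, −4).
|(−18, 4) − (−20, −4)| = √((2)² + (8)²) = 2√17.

2√17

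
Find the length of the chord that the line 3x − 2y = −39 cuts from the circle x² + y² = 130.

2√13

Express y = (39 + 3x)/2 and substitute into the circle:
13x² + 234x + 1001 = 0  ⟹  x² + 18x + 77 = 0
x = −7 or x = −11, giving (−7, 9) and (−11, 3).
Chord length = distance between (−7, 9) and (−11, 3) = √52 = 2√13.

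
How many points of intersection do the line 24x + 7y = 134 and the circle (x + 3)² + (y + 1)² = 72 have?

0

Centre (−3, −1), r² = 72. Distance² from centre to line = (−213)²/625 = 45369/625.
Since d² > r², the line lies outside the circle.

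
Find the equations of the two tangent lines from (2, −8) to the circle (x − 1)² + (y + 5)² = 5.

x + 2y = −14 and 2x − y = 12

A line y − (−8) = m(x − (2)) is tangent when its distance from (1, −5) is √5:
(−1m − (3))² = 5(m² + 1)
2m² − 3m − 2 = 0, so m = −1/2 or m = 2.
With m = −1/2: x + 2y = −14. With m = 2: 2x − y = 12.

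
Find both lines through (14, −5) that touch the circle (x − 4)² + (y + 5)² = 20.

Let a tangent through (14, −5) have slope m. Its distance from (4, −5) must equal 2√5:
[m·(−10) − (0)]² = 20(m² + 1)
4m² − 1 = 0, so m = −1/2 or m = 1/2.
Through (14, −5) these give x + 2y = 4 and x − 2y = 24.

x + 2y = 4 and x − 2y = 24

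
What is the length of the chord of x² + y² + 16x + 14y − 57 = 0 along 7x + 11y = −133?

2√170

From the line, y = (−133 − 7x)/11. Substituting:
170x² + 2720x − 9690 = 0  ⟹  x² + 16x − 57 = 0
x = 3 or x = −19, giving (3, −14) and (−19, 0).
Chord length = distance between (3, −14) and (−19, 0) = √680 = 2√170.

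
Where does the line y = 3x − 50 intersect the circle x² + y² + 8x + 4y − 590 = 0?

Express y = 3x − 50 and substitute into the circle:
10x² − 280x + 1710 = 0  ⟹  x² − 28x + 171 = 0
x = 19 or x = 9, giving (19, 7) and (9, −23).

(9, −23) and (19, 7)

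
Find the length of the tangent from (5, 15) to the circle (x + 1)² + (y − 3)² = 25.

The centre is (−1, 3) and r = 5. The square of the distance from P to the centre is 36 + 144 = 180.
The tangent meets the radius at right angles, so tangent² = |PO|² − r² = 180 − 25 = 155.

√155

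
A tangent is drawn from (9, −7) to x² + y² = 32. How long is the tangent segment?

7√2

Centre (0, 0), r² = 32. |PO|² = (9)² + (−7)² = 130.
By the tangent–radius right angle, tangent length = √(|PO|² − r²) = √98 = 7√2.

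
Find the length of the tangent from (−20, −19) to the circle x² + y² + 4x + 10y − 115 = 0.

2√94

Centre (−2, −5), r² = 144. |PO|² = (−18)² + (−14)² = 520.
The tangent meets the radius at right angles, so tangent² = |PO|² − r² = 520 − 144 = 376.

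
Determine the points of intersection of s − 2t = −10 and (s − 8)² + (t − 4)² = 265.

(−8, 1) and (20, 15)

Express t = (10 + s)/2 and substitute into the circle:
5s² − 60s − 800 = 0  ⟹  s² − 12s − 160 = 0
s = 20 or s = −8, giving (20, 15) and (−8, 1).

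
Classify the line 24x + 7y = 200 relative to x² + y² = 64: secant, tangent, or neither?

Centre (0, 0), r² = 64. Distance² from centre to line = (−200)²/625 = 64.
Since d² = r², the line is tangent.

tangent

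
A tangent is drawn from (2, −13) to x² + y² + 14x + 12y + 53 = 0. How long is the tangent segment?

Centre (−7, −6), r² = 32. |PO|² = (9)² + (−7)² = 130.
By the tangent–radius right angle, tangent length = √(|PO|² − r²) = √98 = 7√2.

7√2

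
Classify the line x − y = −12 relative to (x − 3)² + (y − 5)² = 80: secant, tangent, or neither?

secant

d² = (1·3 − 1·5 − (−12))²/2 = 50; r² = 80.
Since d² < r², the line cuts the circle twice.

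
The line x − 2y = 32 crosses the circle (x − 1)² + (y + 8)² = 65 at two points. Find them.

(0, −16) and (8, −12)

Substitute y = (−32 + x)/2:
5x² − 40x = 0  ⟹  x² − 8x = 0
x = 8 or x = 0, giving (8, −12) and (0, −16).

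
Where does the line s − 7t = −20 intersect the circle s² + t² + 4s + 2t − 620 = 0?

(−27, −1) and (22, 6)

Express t = (20 + s)/7 and substitute into the circle:
50s² + 250s − 29700 = 0  ⟹  s² + 5s − 594 = 0
s = 22 or s = −27, giving (22, 6) and (−27, −1).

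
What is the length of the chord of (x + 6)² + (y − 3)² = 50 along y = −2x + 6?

The distance from (−6, 3) to the line is 15/√5, and r² = 50.
Half the chord is √(r² − d²) = √(5), so the full chord is 2√5.

2√5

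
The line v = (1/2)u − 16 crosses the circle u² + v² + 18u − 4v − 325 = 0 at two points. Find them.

Express v = (−32 + u)/2 and substitute into the circle:
5u² − 20 = 0  ⟹  u² − 4 = 0
u = 2 or u = −2, giving (2, −15) and (−2, −17).

(−2, −17) and (2, −15)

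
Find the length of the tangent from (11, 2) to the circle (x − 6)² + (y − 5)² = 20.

√14

Centre (6, 5), r² = 20. |PO|² = (5)² + (−3)² = 34.
By the tangent–radius right angle, tangent length = √(|PO|² − r²) = √14.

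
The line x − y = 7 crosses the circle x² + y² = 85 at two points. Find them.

(−2, −9) and (9, 2)

From the line, y = x − 7. Substituting:
2x² − 14x − 36 = 0  ⟹  x² − 7x − 18 = 0
x = 9 or x = −2, giving (9, 2) and (−2, −9).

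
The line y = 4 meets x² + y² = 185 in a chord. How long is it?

26

Centre (0, 0), r² = 185. Perpendicular distance d from centre to line = |−4| / √1 = 4.
Chord = 2√(r² − d²) = 2·√(169) = 26.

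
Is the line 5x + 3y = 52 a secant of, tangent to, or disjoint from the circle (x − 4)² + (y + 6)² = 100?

secant

d² = (5·4 + 3·(−6) − (52))²/34 = 1250/17; r² = 100.
Since d² < r², the line cuts the circle twice.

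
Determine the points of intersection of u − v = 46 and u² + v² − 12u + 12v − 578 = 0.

From the line, v = u − 46. Substituting:
2u² − 92u + 986 = 0  ⟹  u² − 46u + 493 = 0
u = 29 or u = 17, giving (29, −17) and (17, −29).

(17, −29) and (29, −17)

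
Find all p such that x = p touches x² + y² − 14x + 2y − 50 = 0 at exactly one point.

p = −3 or p = 17

The line touches the circle iff its distance from (7, −1) is 10:
|1·7 + 0·(−1) − p| / √1 = 10
|p − (7)| = 10, so p = 17 or p = −3.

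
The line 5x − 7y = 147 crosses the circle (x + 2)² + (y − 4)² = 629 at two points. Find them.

Express y = (−147 + 5x)/7 and substitute into the circle:
74x² − 1554x = 0  ⟹  x² − 21x = 0
x = 21 or x = 0, giving (21, −6) and (0, −21).

(0, −21) and (21, −6)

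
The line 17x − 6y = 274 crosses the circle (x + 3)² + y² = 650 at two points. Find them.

Express y = (−274 + 17x)/6 and substitute into the circle:
325x² − 9100x + 52000 = 0  ⟹  x² − 28x + 160 = 0
x = 20 or x = 8, giving (20, 11) and (8, −23).

(8, −23) and (20, 11)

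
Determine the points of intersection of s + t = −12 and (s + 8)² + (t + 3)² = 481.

Express t = −s − 12 and substitute into the circle:
2s² + 34s − 336 = 0  ⟹  s² + 17s − 168 = 0
s = 7 or s = −24, giving (7, −19) and (−24, 12).

(−24, 12) and (7, −19)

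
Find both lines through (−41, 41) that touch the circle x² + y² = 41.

A line y − (41) = m(x − (−41)) is tangent when its distance from (0, 0) is √41:
[m·(41) − (−41)]² = 41(m² + 1)
20m² + 41m + 20 = 0, so m = −4/5 or m = −5/4.
Through (−41, 41) these give 4x + 5y = 41 and 5x + 4y = −41.

4x + 5y = 41 and 5x + 4y = −41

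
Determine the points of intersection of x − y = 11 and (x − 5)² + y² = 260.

From the line, y = x − 11. Substituting:
2x² − 32x − 114 = 0  ⟹  x² − 16x − 57 = 0
x = 19 or x = −3, giving (19, 8) and (−3, −14).

(−3, −14) and (19, 8)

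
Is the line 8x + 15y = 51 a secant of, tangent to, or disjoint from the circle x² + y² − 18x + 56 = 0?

Substituting the line into the circle gives 289x² − 4866x + 15201 = 0.
Δ = 23677956 − 17572356 = 6105600.
Two real roots: the line is a secant.

secant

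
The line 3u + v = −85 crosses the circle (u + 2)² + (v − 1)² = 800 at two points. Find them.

From the line, v = −3u − 85. Substituting:
10u² + 520u + 6600 = 0  ⟹  u² + 52u + 660 = 0
u = −22 or u = −30, giving (−22, −19) and (−30, 5).

(−30, 5) and (−22, −19)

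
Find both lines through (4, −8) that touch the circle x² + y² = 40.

Write the tangent as mx − y + (−8 − m·(4)) = 0 and set its distance from the centre to 2√10:
(−4m − (8))² = 40(m² + 1)
3m² − 8m − 3 = 0, so m = −1/3 or m = 3.
Through (4, −8) these give x + 3y = −20 and 3x − y = 20.

x + 3y = −20 and 3x − y = 20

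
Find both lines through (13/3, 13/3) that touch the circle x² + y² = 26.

Write the tangent as mx − y + (13/3 − m·(13/3)) = 0 and set its distance from the centre to √26:
[m·(−13/3) − (−13/3)]² = 26(m² + 1)
5m² + 26m + 5 = 0, so m = −1/5 or m = −5.
With m = −1/5: x + 5y = 26. With m = −5: 5x + y = 26.

x + 5y = 26 and 5x + y = 26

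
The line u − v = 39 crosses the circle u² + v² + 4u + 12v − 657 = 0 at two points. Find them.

Substitute v = u − 39:
2u² − 62u + 396 = 0  ⟹  u² − 31u + 198 = 0
u = 22 or u = 9, giving (22, −17) and (9, −30).

(9, −30) and (22, −17)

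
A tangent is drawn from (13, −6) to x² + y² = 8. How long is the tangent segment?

The centre is (0, 0) and r = 2√2. The square of the distance from P to the centre is 169 + 36 = 205.
By the tangent–radius right angle, tangent length = √(|PO|² − r²) = √197.

√197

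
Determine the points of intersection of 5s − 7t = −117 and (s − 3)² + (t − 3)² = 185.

(−8, 11) and (−1, 16)

From the line, t = (117 + 5s)/7. Substituting:
74s² + 666s + 592 = 0  ⟹  s² + 9s + 8 = 0
s = −1 or s = −8, giving (−1, 16) and (−8, 11).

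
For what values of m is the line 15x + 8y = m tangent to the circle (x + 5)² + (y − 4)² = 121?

For a tangent, require d(centre, line) = r = 11.
|15·(−5) + 8·4 − m| / √289 = 11
|m − (−43)| = 11·17, so m = 144 or m = −230.

m = −230 or m = 144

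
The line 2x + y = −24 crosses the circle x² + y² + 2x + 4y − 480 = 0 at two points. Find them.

Substitute y = −2x − 24:
5x² + 90x = 0  ⟹  x² + 18x = 0
x = 0 or x = −18, giving (0, −24) and (−18, 12).

(−18, 12) and (0, −24)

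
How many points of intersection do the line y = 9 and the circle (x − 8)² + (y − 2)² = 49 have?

1

d² = (0·8 + 1·2 − (9))² = 49; r² = 49.
Since d² = r², the line is tangent.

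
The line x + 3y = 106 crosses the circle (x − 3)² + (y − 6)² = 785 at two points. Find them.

(4, 34) and (19, 29)

Substitute y = (106 − x)/3:
10x² − 230x + 760 = 0  ⟹  x² − 23x + 76 = 0
x = 19 or x = 4, giving (19, 29) and (4, 34).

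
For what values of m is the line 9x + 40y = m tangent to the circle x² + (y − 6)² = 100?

For a tangent, require d(centre, line) = r = 10.
|9·0 + 40·6 − m| / √1681 = 10
|m − (240)| = 10·41, so m = 650 or m = −170.

m = −170 or m = 650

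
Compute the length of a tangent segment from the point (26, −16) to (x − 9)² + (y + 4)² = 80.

√353

The centre is (9, −4) and r = 4√5. The square of the distance from P to the centre is 289 + 144 = 433.
By the tangent–radius right angle, tangent length = √(|PO|² − r²) = √353.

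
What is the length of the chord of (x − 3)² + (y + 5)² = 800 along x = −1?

Centre (3, −5), r² = 800. Perpendicular distance d from centre to line = |4| / √1 = 4.
Half the chord is √(r² − d²) = √(784), so the full chord is 56.

56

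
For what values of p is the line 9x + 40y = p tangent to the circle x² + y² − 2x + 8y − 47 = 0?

p = −479 or p = 177

Tangency holds when the distance from the centre (1, −4) to the line equals the radius 8:
|9·1 + 40·(−4) − p| / √1681 = 8
|p − (−151)| = 8·41, so p = 177 or p = −479.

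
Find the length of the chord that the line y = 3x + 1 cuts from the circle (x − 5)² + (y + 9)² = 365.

Centre (5, −9), r² = 365. Perpendicular distance d from centre to line = |25| / √10 = 25/√10.
Half the chord is √(r² − d²) = √(605/2), so the full chord is 11√10.

11√10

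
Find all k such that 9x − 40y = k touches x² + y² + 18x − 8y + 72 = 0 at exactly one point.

The line touches the circle iff its distance from (−9, 4) is 5:
|9·(−9) − 40·4 − k| / √1681 = 5
|k − (−241)| = 5·41, so k = −36 or k = −446.

k = −446 or k = −36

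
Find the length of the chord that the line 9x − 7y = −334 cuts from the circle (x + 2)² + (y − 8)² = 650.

2√130

Express y = (334 + 9x)/7 and substitute into the circle:
130x² + 5200x + 45630 = 0  ⟹  x² + 40x + 351 = 0
x = −13 or x = −27, giving (−13, 31) and (−27, 13).
|(−13, 31) − (−27, 13)| = √((14)² + (18)²) = 2√130.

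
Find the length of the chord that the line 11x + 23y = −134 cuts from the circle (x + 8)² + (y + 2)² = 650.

The distance from (−8, −2) to the line is 0/√650, and r² = 650.
Half the chord is √(r² − d²) = √(650), so the full chord is 10√26.

10√26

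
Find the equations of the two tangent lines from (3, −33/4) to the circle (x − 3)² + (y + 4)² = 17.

x + 4y = −30 and x − 4y = 36

Let a tangent through (3, −33/4) have slope m. Its distance from (3, −4) must equal √17:
[m·(0) − (17/4)]² = 17(m² + 1)
16m² − 1 = 0, so m = −1/4 or m = 1/4.
With m = −1/4: x + 4y = −30. With m = 1/4: x − 4y = 36.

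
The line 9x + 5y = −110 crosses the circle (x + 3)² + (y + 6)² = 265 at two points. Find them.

Substitute y = (−110 − 9x)/5:
106x² + 1590x = 0  ⟹  x² + 15x = 0
x = 0 or x = −15, giving (0, −22) and (−15, 5).

(−15, 5) and (0, −22)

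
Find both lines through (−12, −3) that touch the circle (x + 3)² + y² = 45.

x + 2y = −18 and 2x − y = −21

Write the tangent as mx − y + (−3 − m·(−12)) = 0 and set its distance from the centre to 3√5:
[m·(9) − (3)]² = 45(m² + 1)
2m² − 3m − 2 = 0, so m = −1/2 or m = 2.
Through (−12, −3) these give x + 2y = −18 and 2x − y = −21.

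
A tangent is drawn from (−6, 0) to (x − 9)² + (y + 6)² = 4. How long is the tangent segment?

√257

With centre O = (9, −6), |OP|² = 261 and r² = 4.
Power of the point: PT² = |PO|² − r² = 257, so PT = √257.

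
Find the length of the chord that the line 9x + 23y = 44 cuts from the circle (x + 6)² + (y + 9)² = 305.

√610

The distance from (−6, −9) to the line is 305/√610, and r² = 305.
Half the chord is √(r² − d²) = √(305/2), so the full chord is √610.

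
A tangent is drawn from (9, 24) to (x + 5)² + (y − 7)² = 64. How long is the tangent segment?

The centre is (−5, 7) and r = 8. The square of the distance from P to the centre is 196 + 289 = 485.
By the tangent–radius right angle, tangent length = √(|PO|² − r²) = √421.

√421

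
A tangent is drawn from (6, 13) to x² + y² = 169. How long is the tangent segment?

6

With centre O = (0, 0), |OP|² = 205 and r² = 169.
By the tangent–radius right angle, tangent length = √(|PO|² − r²) = √36 = 6.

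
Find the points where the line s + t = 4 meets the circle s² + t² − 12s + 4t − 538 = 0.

From the line, t = −s + 4. Substituting:
2s² − 24s − 506 = 0  ⟹  s² − 12s − 253 = 0
s = 23 or s = −11, giving (23, −19) and (−11, 15).

(−11, 15) and (23, −19)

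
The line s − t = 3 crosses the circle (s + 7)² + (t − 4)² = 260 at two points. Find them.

(−9, −12) and (9, 6)

From the line, t = s − 3. Substituting:
2s² − 162 = 0  ⟹  s² − 81 = 0
s = 9 or s = −9, giving (9, 6) and (−9, −12).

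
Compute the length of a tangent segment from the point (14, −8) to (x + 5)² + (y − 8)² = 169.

The centre is (−5, 8) and r = 13. The square of the distance from P to the centre is 361 + 256 = 617.
The tangent meets the radius at right angles, so tangent² = |PO|² − r² = 617 − 169 = 448.

8√7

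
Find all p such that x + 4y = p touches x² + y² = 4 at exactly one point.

The line touches the circle iff its distance from (0, 0) is 2:
|1·0 + 4·0 − p| / √17 = 2
|p| = 2√17.

p = ±2√17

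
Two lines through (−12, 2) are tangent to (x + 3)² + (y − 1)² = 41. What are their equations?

A line y − (2) = m(x − (−12)) is tangent when its distance from (−3, 1) is √41:
(9m − (−1))² = 41(m² + 1)
20m² + 9m − 20 = 0, so m = −5/4 or m = 4/5.
With m = −5/4: 5x + 4y = −52. With m = 4/5: 4x − 5y = −58.

5x + 4y = −52 and 4x − 5y = −58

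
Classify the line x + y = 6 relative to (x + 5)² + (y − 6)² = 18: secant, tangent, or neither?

secant

d² = (1·(−5) + 1·6 − (6))²/2 = 25/2; r² = 18.
Since d² < r², the line cuts the circle twice.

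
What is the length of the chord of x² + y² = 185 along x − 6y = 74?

2√37

The distance from (0, 0) to the line is 74/√37, and r² = 185.
Half the chord is √(r² − d²) = √(37), so the full chord is 2√37.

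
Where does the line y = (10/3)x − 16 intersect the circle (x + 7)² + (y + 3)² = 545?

(−3, −26) and (9, 14)

Express y = (−48 + 10x)/3 and substitute into the circle:
109x² − 654x − 2943 = 0  ⟹  x² − 6x − 27 = 0
x = 9 or x = −3, giving (9, 14) and (−3, −26).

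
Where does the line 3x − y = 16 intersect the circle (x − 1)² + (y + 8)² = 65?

(0, −16) and (5, −1)

From the line, y = 3x − 16. Substituting:
10x² − 50x = 0  ⟹  x² − 5x = 0
x = 5 or x = 0, giving (5, −1) and (0, −16).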